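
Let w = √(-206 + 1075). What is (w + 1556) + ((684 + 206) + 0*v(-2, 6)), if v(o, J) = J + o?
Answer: 2446 + √869 ≈ 2475.5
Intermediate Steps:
w = √869 ≈ 29.479
(w + 1556) + ((684 + 206) + 0*v(-2, 6)) = (√869 + 1556) + ((684 + 206) + 0*(6 - 2)) = (1556 + √869) + (890 + 0*4) = (1556 + √869) + (890 + 0) = (1556 + √869) + 890 = 2446 + √869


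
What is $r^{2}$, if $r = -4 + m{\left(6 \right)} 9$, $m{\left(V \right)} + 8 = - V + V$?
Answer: $5776$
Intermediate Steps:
$m{\left(V \right)} = -8$ ($m{\left(V \right)} = -8 + \left(- V + V\right) = -8 + 0 = -8$)
$r = -76$ ($r = -4 - 72 = -76$)
$r^{2} = \left(-76\right)^{2} = 5776$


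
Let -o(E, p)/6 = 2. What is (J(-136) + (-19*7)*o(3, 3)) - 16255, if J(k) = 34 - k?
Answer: -14489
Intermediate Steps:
o(E, p) = -12 (o(E, p) = -6*2 = -12)
(J(-136) + (-19*7)*o(3, 3)) - 16255 = ((34 - 1*(-136)) - 19*7*(-12)) - 16255 = ((34 + 136) - 133*(-12)) - 16255 = (170 + 1596) - 16255 = 1766 - 16255 = -14489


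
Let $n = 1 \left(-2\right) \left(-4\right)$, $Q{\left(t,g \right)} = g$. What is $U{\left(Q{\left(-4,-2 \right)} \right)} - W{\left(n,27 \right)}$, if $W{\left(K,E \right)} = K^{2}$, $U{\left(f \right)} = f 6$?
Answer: $-76$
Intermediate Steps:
$n = 8$ ($n = \left(-2\right) \left(-4\right) = 8$)
$U{\left(f \right)} = 6 f$
$U{\left(Q{\left(-4,-2 \right)} \right)} - W{\left(n,27 \right)} = 6 \left(-2\right) - 8^{2} = -12 - 64 = -76$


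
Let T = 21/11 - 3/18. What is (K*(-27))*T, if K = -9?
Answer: 9315/22 ≈ 423.41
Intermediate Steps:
T = 115/66 (T = 21*(1/11) - 3*1/18 = 21/11 - ⅙ = 115/66 ≈ 1.7424)
(K*(-27))*T = -9*(-27)*(115/66) = 243*(115/66) = 9315/22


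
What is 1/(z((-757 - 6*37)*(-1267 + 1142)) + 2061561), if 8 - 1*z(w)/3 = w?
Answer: 1/1694460 ≈ 5.9016e-7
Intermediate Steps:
z(w) = 24 - 3*w
1/(z((-757 - 6*37)*(-1267 + 1142)) + 2061561) = 1/((24 - 3*(-757 - 6*37)*(-1267 + 1142)) + 2061561) = 1/((24 - 3*(-757 - 222)*(-125)) + 2061561) = 1/((24 - (-2937)*(-125)) + 2061561) = 1/((24 - 3*122375) + 2061561) = 1/((24 - 367125) + 2061561) = 1/(-367101 + 2061561) = 1/1694460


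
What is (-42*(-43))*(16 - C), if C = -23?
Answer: 70434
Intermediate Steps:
(-42*(-43))*(16 - C) = (-42*(-43))*(16 - 1*(-23)) = 1806*(16 + 23) = 1806*39 = 70434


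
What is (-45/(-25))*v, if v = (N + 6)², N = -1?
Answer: 45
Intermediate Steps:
v = 25 (v = (-1 + 6)² = 5² = 25)
(-45/(-25))*v = (-45/(-25))*25 = -1/25*(-45)*25 = (9/5)*25 = 45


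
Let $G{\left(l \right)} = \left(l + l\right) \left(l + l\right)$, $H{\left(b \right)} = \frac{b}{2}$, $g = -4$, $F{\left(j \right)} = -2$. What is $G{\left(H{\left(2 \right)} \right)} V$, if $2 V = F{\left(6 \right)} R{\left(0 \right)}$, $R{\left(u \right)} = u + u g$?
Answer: $0$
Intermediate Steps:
$H{\left(b \right)} = \frac{b}{2}$ ($H{\left(b \right)} = b \frac{1}{2} = \frac{b}{2}$)
$R{\left(u \right)} = - 3 u$ ($R{\left(u \right)} = u + u \left(-4\right) = u - 4 u = - 3 u$)
$G{\left(l \right)} = 4 l^{2}$ ($G{\left(l \right)} = 2 l 2 l = 4 l^{2}$)
$V = 0$ ($V = \frac{\left(-2\right) \left(\left(-3\right) 0\right)}{2} = \frac{\left(-2\right) 0}{2} = \frac{1}{2} \cdot 0 = 0$)
$G{\left(H{\left(2 \right)} \right)} V = 4 \left(\frac{1}{2} \cdot 2\right)^{2} \cdot 0 = 4 \cdot 1^{2} \cdot 0 = 4 \cdot 1 \cdot 0 = 4 \cdot 0 = 0$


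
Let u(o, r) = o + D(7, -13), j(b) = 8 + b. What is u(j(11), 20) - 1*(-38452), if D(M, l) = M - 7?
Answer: 38471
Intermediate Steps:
D(M, l) = -7 + M
u(o, r) = o (u(o, r) = o + (-7 + 7) = o + 0 = o)
u(j(11), 20) - 1*(-38452) = (8 + 11) - 1*(-38452) = 19 + 38452 = 38471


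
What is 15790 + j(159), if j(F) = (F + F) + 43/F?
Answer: 2561215/159 ≈ 16108.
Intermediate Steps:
j(F) = 2*F + 43/F
15790 + j(159) = 15790 + (2*159 + 43/159) = 15790 + (318 + 43*(1/159)) = 15790 + (318 + 43/159) = 15790 + 50605/159 = 2561215/159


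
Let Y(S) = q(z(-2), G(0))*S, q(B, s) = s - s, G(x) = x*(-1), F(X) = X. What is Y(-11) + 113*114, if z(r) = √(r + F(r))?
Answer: 12882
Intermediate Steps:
G(x) = -x
z(r) = √2*√r (z(r) = √(r + r) = √(2*r) = √2*√r)
q(B, s) = 0
Y(S) = 0 (Y(S) = 0*S = 0)
Y(-11) + 113*114 = 0 + 113*114 = 0 + 12882 = 12882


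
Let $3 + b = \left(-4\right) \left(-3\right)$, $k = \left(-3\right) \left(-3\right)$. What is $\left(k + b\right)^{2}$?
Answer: $324$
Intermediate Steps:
$k = 9$
$b = 9$ ($b = -3 - -12 = -3 + 12 = 9$)
$\left(k + b\right)^{2} = \left(9 + 9\right)^{2} = 18^{2} = 324$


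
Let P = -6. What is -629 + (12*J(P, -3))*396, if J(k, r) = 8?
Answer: 37387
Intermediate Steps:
-629 + (12*J(P, -3))*396 = -629 + (12*8)*396 = -629 + 96*396 = -629 + 38016 = 37387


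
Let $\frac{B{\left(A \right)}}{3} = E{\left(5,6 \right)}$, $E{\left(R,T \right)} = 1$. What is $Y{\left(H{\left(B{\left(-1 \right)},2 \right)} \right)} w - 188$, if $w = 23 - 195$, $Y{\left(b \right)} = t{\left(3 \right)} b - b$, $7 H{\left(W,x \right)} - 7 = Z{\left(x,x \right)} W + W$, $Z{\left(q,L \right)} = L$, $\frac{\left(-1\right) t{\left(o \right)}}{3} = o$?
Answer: $\frac{26204}{7} \approx 3743.4$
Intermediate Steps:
$t{\left(o \right)} = - 3 o$
$B{\left(A \right)} = 3$ ($B{\left(A \right)} = 3 \cdot 1 = 3$)
$H{\left(W,x \right)} = 1 + \frac{W}{7} + \frac{W x}{7}$ ($H{\left(W,x \right)} = 1 + \frac{x W + W}{7} = 1 + \frac{W x + W}{7} = 1 + \frac{W + W x}{7} = 1 + \left(\frac{W}{7} + \frac{W x}{7}\right) = 1 + \frac{W}{7} + \frac{W x}{7}$)
$Y{\left(b \right)} = - 10 b$ ($Y{\left(b \right)} = \left(-3\right) 3 b - b = - 9 b - b = - 10 b$)
$w = -172$ ($w = 23 - 195 = -172$)
$Y{\left(H{\left(B{\left(-1 \right)},2 \right)} \right)} w - 188 = - 10 \left(1 + \frac{1}{7} \cdot 3 + \frac{1}{7} \cdot 3 \cdot 2\right) \left(-172\right) - 188 = - 10 \left(1 + \frac{3}{7} + \frac{6}{7}\right) \left(-172\right) - 188 = \left(-10\right) \frac{16}{7} \left(-172\right) - 188 = \left(- \frac{160}{7}\right) \left(-172\right) - 188 = \frac{27520}{7} - 188 = \frac{26204}{7}$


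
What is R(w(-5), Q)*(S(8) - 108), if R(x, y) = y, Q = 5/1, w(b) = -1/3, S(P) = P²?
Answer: -220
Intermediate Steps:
w(b) = -⅓ (w(b) = -1*⅓ = -⅓)
Q = 5 (Q = 5*1 = 5)
R(w(-5), Q)*(S(8) - 108) = 5*(8² - 108) = 5*(64 - 108) = 5*(-44) = -220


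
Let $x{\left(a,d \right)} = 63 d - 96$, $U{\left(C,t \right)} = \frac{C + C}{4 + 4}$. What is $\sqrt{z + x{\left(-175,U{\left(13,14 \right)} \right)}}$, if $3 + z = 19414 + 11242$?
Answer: $\frac{\sqrt{123047}}{2} \approx 175.39$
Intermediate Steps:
$U{\left(C,t \right)} = \frac{C}{4}$ ($U{\left(C,t \right)} = \frac{2 C}{8} = 2 C \frac{1}{8} = \frac{C}{4}$)
$x{\left(a,d \right)} = -96 + 63 d$
$z = 30653$ ($z = -3 + \left(19414 + 11242\right) = -3 + 30656 = 30653$)
$\sqrt{z + x{\left(-175,U{\left(13,14 \right)} \right)}} = \sqrt{30653 - \left(96 - 63 \cdot \frac{1}{4} \cdot 13\right)} = \sqrt{30653 + \left(-96 + 63 \cdot \frac{13}{4}\right)} = \sqrt{30653 + \left(-96 + \frac{819}{4}\right)} = \sqrt{30653 + \frac{435}{4}} = \sqrt{\frac{123047}{4}} = \frac{\sqrt{123047}}{2}$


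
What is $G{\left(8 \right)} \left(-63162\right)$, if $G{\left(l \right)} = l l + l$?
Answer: $-4547664$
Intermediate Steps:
$G{\left(l \right)} = l + l^{2}$ ($G{\left(l \right)} = l^{2} + l = l + l^{2}$)
$G{\left(8 \right)} \left(-63162\right) = 8 \left(1 + 8\right) \left(-63162\right) = 8 \cdot 9 \left(-63162\right) = 72 \left(-63162\right) = -4547664$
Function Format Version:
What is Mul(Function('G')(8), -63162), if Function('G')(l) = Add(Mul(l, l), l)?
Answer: -4547664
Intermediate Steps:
Function('G')(l) = Add(l, Pow(l, 2)) (Function('G')(l) = Add(Pow(l, 2), l) = Add(l, Pow(l, 2)))
Mul(Function('G')(8), -63162) = Mul(Mul(8, Add(1, 8)), -63162) = Mul(Mul(8, 9), -63162) = Mul(72, -63162) = -4547664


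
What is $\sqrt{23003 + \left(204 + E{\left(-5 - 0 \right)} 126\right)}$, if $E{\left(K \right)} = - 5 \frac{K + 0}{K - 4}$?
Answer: $\sqrt{22857} \approx 151.19$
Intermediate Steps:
$E{\left(K \right)} = - \frac{5 K}{-4 + K}$ ($E{\left(K \right)} = - 5 \frac{K}{-4 + K} = - \frac{5 K}{-4 + K}$)
$\sqrt{23003 + \left(204 + E{\left(-5 - 0 \right)} 126\right)} = \sqrt{23003 + \left(204 + - \frac{5 \left(-5 - 0\right)}{-4 - 5} \cdot 126\right)} = \sqrt{23003 + \left(204 + - \frac{5 \left(-5 + 0\right)}{-4 + \left(-5 + 0\right)} 126\right)} = \sqrt{23003 + \left(204 + \left(-5\right) \left(-5\right) \frac{1}{-4 - 5} \cdot 126\right)} = \sqrt{23003 + \left(204 + \left(-5\right) \left(-5\right) \frac{1}{-9} \cdot 126\right)} = \sqrt{23003 + \left(204 + \left(-5\right) \left(-5\right) \left(- \frac{1}{9}\right) 126\right)} = \sqrt{23003 + \left(204 - 350\right)} = \sqrt{23003 - 146} = \sqrt{22857}$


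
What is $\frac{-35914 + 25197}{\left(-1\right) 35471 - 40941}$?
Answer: $\frac{1531}{10916} \approx 0.14025$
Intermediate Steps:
$\frac{-35914 + 25197}{\left(-1\right) 35471 - 40941} = - \frac{10717}{-35471 - 40941} = - \frac{10717}{-76412} = \left(-10717\right) \left(- \frac{1}{76412}\right) = \frac{1531}{10916}$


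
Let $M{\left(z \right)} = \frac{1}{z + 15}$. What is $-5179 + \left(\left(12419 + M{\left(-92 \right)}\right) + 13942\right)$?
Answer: $\frac{1631013}{77} \approx 21182.0$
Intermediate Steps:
$M{\left(z \right)} = \frac{1}{15 + z}$
$-5179 + \left(\left(12419 + M{\left(-92 \right)}\right) + 13942\right) = -5179 + \left(\left(12419 + \frac{1}{15 - 92}\right) + 13942\right) = -5179 + \left(\left(12419 + \frac{1}{-77}\right) + 13942\right) = -5179 + \left(\left(12419 - \frac{1}{77}\right) + 13942\right) = -5179 + \left(\frac{956262}{77} + 13942\right) = -5179 + \frac{2029796}{77} = \frac{1631013}{77}$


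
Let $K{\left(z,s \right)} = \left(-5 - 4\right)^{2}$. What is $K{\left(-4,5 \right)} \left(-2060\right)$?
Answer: $-166860$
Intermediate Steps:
$K{\left(z,s \right)} = 81$ ($K{\left(z,s \right)} = \left(-9\right)^{2} = 81$)
$K{\left(-4,5 \right)} \left(-2060\right) = 81 \left(-2060\right) = -166860$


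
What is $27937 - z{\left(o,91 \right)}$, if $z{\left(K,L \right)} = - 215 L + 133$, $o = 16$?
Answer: $47369$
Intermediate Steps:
$z{\left(K,L \right)} = 133 - 215 L$
$27937 - z{\left(o,91 \right)} = 27937 - \left(133 - 19565\right) = 27937 - -19432 = 27937 + 19432 = 47369$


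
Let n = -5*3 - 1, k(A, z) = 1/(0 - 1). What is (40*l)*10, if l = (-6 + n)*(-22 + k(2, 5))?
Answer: 202400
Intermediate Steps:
k(A, z) = -1 (k(A, z) = 1/(-1) = -1)
n = -16 (n = -15 - 1 = -16)
l = 506 (l = (-6 - 16)*(-22 - 1) = -22*(-23) = 506)
(40*l)*10 = (40*506)*10 = 20240*10 = 202400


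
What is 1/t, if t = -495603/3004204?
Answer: -3004204/495603 ≈ -6.0617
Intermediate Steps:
t = -495603/3004204 (t = -495603*1/3004204 = -495603/3004204 ≈ -0.16497)
1/t = 1/(-495603/3004204) = -3004204/495603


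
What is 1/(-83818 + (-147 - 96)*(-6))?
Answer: -1/82360 ≈ -1.2142e-5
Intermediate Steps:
1/(-83818 + (-147 - 96)*(-6)) = 1/(-83818 - 243*(-6)) = 1/(-83818 + 1458) = 1/(-82360) = -1/82360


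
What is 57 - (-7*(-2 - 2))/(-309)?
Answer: 17641/309 ≈ 57.091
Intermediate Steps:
57 - (-7*(-2 - 2))/(-309) = 57 - (-7*(-4))*(-1)/309 = 57 - 28*(-1)/309 = 57 - 1*(-28/309) = 57 + 28/309 = 17641/309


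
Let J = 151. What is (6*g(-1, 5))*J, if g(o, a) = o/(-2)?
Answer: 453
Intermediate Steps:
g(o, a) = -o/2 (g(o, a) = o*(-1/2) = -o/2)
(6*g(-1, 5))*J = (6*(-1/2*(-1)))*151 = (6*(1/2))*151 = 3*151 = 453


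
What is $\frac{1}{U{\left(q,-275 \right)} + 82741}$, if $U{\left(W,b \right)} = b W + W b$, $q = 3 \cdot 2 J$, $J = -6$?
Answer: $\frac{1}{102541} \approx 9.7522 \cdot 10^{-6}$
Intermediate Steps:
$q = -36$ ($q = 3 \cdot 2 \left(-6\right) = 6 \left(-6\right) = -36$)
$U{\left(W,b \right)} = 2 W b$ ($U{\left(W,b \right)} = W b + W b = 2 W b$)
$\frac{1}{U{\left(q,-275 \right)} + 82741} = \frac{1}{2 \left(-36\right) \left(-275\right) + 82741} = \frac{1}{19800 + 82741} = \frac{1}{102541}$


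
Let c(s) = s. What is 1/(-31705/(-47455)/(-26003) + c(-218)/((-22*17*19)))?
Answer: 876860762569/26878067984 ≈ 32.624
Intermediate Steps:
1/(-31705/(-47455)/(-26003) + c(-218)/((-22*17*19))) = 1/(-31705/(-47455)/(-26003) - 218/(-22*17*19)) = 1/(-31705*(-1/47455)*(-1/26003) - 218/((-374*19))) = 1/((6341/9491)*(-1/26003) - 218/(-7106)) = 1/(-6341/246794473 - 218*(-1/7106)) = 1/(-6341/246794473 + 109/3553) = 1/(26878067984/876860762569) = 876860762569/26878067984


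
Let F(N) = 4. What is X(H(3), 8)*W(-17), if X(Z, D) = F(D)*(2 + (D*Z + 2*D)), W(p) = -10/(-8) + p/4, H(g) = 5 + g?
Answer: -984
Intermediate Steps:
W(p) = 5/4 + p/4 (W(p) = -10*(-⅛) + p*(¼) = 5/4 + p/4)
X(Z, D) = 8 + 8*D + 4*D*Z (X(Z, D) = 4*(2 + (D*Z + 2*D)) = 4*(2 + (2*D + D*Z)) = 4*(2 + 2*D + D*Z) = 8 + 8*D + 4*D*Z)
X(H(3), 8)*W(-17) = (8 + 8*8 + 4*8*(5 + 3))*(5/4 + (¼)*(-17)) = (8 + 64 + 4*8*8)*(5/4 - 17/4) = (8 + 64 + 256)*(-3) = 328*(-3) = -984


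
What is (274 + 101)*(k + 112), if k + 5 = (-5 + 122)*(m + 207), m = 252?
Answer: 20178750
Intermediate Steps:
k = 53698 (k = -5 + (-5 + 122)*(252 + 207) = -5 + 117*459 = -5 + 53703 = 53698)
(274 + 101)*(k + 112) = (274 + 101)*(53698 + 112) = 375*53810 = 20178750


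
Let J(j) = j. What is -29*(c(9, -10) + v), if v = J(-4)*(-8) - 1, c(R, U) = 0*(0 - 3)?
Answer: -899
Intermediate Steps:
c(R, U) = 0 (c(R, U) = 0*(-3) = 0)
v = 31 (v = -4*(-8) - 1 = 32 - 1 = 31)
-29*(c(9, -10) + v) = -29*(0 + 31) = -29*31 = -899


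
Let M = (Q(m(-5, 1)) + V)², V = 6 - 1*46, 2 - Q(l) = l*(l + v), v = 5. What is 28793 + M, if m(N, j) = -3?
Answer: 29817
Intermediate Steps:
Q(l) = 2 - l*(5 + l) (Q(l) = 2 - l*(l + 5) = 2 - l*(5 + l))
V = -40 (V = 6 - 46 = -40)
M = 1024 (M = ((2 - 1*(-3)² - 5*(-3)) - 40)² = ((2 - 1*9 + 15) - 40)² = ((2 - 9 + 15) - 40)² = (8 - 40)² = (-32)² = 1024)
28793 + M = 28793 + 1024 = 29817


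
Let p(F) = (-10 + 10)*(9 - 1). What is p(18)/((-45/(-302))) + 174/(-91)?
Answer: -174/91 ≈ -1.9121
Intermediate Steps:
p(F) = 0 (p(F) = 0*8 = 0)
p(18)/((-45/(-302))) + 174/(-91) = 0/((-45/(-302))) + 174/(-91) = 0/((-45*(-1/302))) + 174*(-1/91) = 0/(45/302) - 174/91 = 0*(302/45) - 174/91 = 0 - 174/91 = -174/91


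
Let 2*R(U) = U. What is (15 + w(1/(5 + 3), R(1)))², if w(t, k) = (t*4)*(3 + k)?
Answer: 4489/16 ≈ 280.56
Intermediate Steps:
R(U) = U/2
w(t, k) = 4*t*(3 + k) (w(t, k) = (4*t)*(3 + k) = 4*t*(3 + k))
(15 + w(1/(5 + 3), R(1)))² = (15 + 4*(3 + (½)*1)/(5 + 3))² = (15 + 4*(3 + ½)/8)² = (15 + 4*(⅛)*(7/2))² = (15 + 7/4)² = (67/4)² = 4489/16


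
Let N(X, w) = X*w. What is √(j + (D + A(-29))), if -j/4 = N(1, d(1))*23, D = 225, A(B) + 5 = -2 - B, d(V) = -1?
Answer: √339 ≈ 18.412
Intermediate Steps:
A(B) = -7 - B (A(B) = -5 + (-2 - B) = -7 - B)
j = 92 (j = -4*1*(-1)*23 = -(-4)*23 = -4*(-23) = 92)
√(j + (D + A(-29))) = √(92 + (225 + (-7 - 1*(-29)))) = √(92 + (225 + (-7 + 29))) = √(92 + (225 + 22)) = √(92 + 247) = √339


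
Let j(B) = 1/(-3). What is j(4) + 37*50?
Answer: 5549/3 ≈ 1849.7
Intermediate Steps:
j(B) = -1/3
j(4) + 37*50 = -1/3 + 37*50 = -1/3 + 1850 = 5549/3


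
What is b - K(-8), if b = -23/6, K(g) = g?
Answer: 25/6 ≈ 4.1667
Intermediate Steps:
b = -23/6 (b = -23*1/6 = -23/6 ≈ -3.8333)
b - K(-8) = -23/6 - 1*(-8) = -23/6 + 8 = 25/6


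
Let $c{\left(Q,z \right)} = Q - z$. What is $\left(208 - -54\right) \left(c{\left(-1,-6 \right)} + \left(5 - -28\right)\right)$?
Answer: $9956$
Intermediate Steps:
$\left(208 - -54\right) \left(c{\left(-1,-6 \right)} + \left(5 - -28\right)\right) = \left(208 - -54\right) \left(\left(-1 - -6\right) + \left(5 - -28\right)\right) = \left(208 + 54\right) \left(\left(-1 + 6\right) + \left(5 + 28\right)\right) = 262 \left(5 + 33\right) = 262 \cdot 38 = 9956$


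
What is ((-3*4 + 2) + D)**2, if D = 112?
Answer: 10404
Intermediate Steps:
((-3*4 + 2) + D)**2 = ((-3*4 + 2) + 112)**2 = ((-12 + 2) + 112)**2 = (-10 + 112)**2 = 102**2 = 10404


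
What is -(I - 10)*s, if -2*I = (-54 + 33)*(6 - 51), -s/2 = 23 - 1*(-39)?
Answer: -59830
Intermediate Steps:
s = -124 (s = -2*(23 - 1*(-39)) = -2*(23 + 39) = -2*62 = -124)
I = -945/2 (I = -(-54 + 33)*(6 - 51)/2 = -(-21)*(-45)/2 = -½*945 = -945/2 ≈ -472.50)
-(I - 10)*s = -(-945/2 - 10)*(-124) = -(-965)*(-124)/2 = -1*59830 = -59830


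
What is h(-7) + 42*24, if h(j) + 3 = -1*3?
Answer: 1002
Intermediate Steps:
h(j) = -6 (h(j) = -3 - 1*3 = -3 - 3 = -6)
h(-7) + 42*24 = -6 + 42*24 = -6 + 1008 = 1002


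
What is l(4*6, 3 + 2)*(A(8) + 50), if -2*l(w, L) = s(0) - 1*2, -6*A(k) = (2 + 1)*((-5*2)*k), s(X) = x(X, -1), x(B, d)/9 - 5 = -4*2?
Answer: 1305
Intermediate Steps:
x(B, d) = -27 (x(B, d) = 45 + 9*(-4*2) = 45 + 9*(-8) = 45 - 72 = -27)
s(X) = -27
A(k) = 5*k (A(k) = -(2 + 1)*(-5*2)*k/6 = -(-10*k)/2 = -(-5)*k = 5*k)
l(w, L) = 29/2 (l(w, L) = -(-27 - 1*2)/2 = -(-27 - 2)/2 = -1/2*(-29) = 29/2)
l(4*6, 3 + 2)*(A(8) + 50) = 29*(5*8 + 50)/2 = 29*(40 + 50)/2 = (29/2)*90 = 1305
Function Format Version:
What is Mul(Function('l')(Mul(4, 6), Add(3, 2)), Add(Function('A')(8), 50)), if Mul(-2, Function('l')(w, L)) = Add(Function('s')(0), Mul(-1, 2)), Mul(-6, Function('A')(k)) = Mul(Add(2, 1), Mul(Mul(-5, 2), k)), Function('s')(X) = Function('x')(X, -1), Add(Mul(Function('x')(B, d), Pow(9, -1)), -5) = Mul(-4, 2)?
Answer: 1305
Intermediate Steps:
Function('x')(B, d) = -27 (Function('x')(B, d) = Add(45, Mul(9, Mul(-4, 2))) = Add(45, Mul(9, -8)) = Add(45, -72) = -27)
Function('s')(X) = -27
Function('A')(k) = Mul(5, k) (Function('A')(k) = Mul(Rational(-1, 6), Mul(Add(2, 1), Mul(Mul(-5, 2), k))) = Mul(Rational(-1, 6), Mul(3, Mul(-10, k))) = Mul(Rational(-1, 6), Mul(-30, k)) = Mul(5, k))
Function('l')(w, L) = Rational(29, 2) (Function('l')(w, L) = Mul(Rational(-1, 2), Add(-27, Mul(-1, 2))) = Mul(Rational(-1, 2), Add(-27, -2)) = Mul(Rational(-1, 2), -29) = Rational(29, 2))
Mul(Function('l')(Mul(4, 6), Add(3, 2)), Add(Function('A')(8), 50)) = Mul(Rational(29, 2), Add(Mul(5, 8), 50)) = Mul(Rational(29, 2), Add(40, 50)) = Mul(Rational(29, 2), 90) = 1305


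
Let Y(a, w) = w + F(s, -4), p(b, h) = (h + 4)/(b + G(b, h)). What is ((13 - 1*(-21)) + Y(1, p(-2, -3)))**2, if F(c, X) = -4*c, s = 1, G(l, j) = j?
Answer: 22201/25 ≈ 888.04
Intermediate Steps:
p(b, h) = (4 + h)/(b + h) (p(b, h) = (h + 4)/(b + h) = (4 + h)/(b + h))
Y(a, w) = -4 + w (Y(a, w) = w - 4*1 = w - 4 = -4 + w)
((13 - 1*(-21)) + Y(1, p(-2, -3)))**2 = ((13 - 1*(-21)) + (-4 + (4 - 3)/(-2 - 3)))**2 = ((13 + 21) + (-4 + 1/(-5)))**2 = (34 + (-4 - 1/5*1))**2 = (34 + (-4 - 1/5))**2 = (34 - 21/5)**2 = (149/5)**2 = 22201/25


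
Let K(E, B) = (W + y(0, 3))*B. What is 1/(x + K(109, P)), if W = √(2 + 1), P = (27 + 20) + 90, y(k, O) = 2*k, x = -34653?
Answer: -11551/400258034 - 137*√3/1200774102 ≈ -2.9057e-5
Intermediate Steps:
P = 137 (P = 47 + 90 = 137)
W = √3 ≈ 1.7320
K(E, B) = B*√3 (K(E, B) = (√3 + 2*0)*B = (√3 + 0)*B = √3*B = B*√3)
1/(x + K(109, P)) = 1/(-34653 + 137*√3)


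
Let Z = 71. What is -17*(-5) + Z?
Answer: 156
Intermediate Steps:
-17*(-5) + Z = -17*(-5) + 71 = 85 + 71 = 156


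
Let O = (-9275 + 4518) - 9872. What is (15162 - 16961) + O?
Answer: -16428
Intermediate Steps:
O = -14629 (O = -4757 - 9872 = -14629)
(15162 - 16961) + O = (15162 - 16961) - 14629 = -1799 - 14629 = -16428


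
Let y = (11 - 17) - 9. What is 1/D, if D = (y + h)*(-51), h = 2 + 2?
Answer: 1/561 ≈ 0.0017825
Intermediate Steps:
h = 4
y = -15 (y = -6 - 9 = -15)
D = 561 (D = (-15 + 4)*(-51) = -11*(-51) = 561)
1/D = 1/561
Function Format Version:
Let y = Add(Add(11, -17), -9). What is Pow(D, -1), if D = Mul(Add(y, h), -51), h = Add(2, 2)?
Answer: Rational(1, 561) ≈ 0.0017825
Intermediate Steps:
h = 4
y = -15 (y = Add(-6, -9) = -15)
D = 561 (D = Mul(Add(-15, 4), -51) = Mul(-11, -51) = 561)
Pow(D, -1) = Pow(561, -1) = Rational(1, 561)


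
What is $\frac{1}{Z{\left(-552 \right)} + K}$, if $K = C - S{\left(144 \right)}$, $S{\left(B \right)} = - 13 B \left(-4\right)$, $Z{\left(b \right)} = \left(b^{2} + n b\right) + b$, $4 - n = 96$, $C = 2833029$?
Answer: $\frac{1}{3180477} \approx 3.1442 \cdot 10^{-7}$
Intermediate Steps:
$n = -92$ ($n = 4 - 96 = -92$)
$Z{\left(b \right)} = b^{2} - 91 b$ ($Z{\left(b \right)} = \left(b^{2} - 92 b\right) + b = b^{2} - 91 b$)
$S{\left(B \right)} = 52 B$
$K = 2825541$ ($K = 2833029 - 52 \cdot 144 = 2833029 - 7488 = 2825541$)
$\frac{1}{Z{\left(-552 \right)} + K} = \frac{1}{- 552 \left(-91 - 552\right) + 2825541} = \frac{1}{\left(-552\right) \left(-643\right) + 2825541} = \frac{1}{354936 + 2825541} = \frac{1}{3180477}$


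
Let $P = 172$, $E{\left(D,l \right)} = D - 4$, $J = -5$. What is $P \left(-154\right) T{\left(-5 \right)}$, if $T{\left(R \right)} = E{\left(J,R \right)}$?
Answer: $238392$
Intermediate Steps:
$E{\left(D,l \right)} = -4 + D$
$T{\left(R \right)} = -9$ ($T{\left(R \right)} = -4 - 5 = -9$)
$P \left(-154\right) T{\left(-5 \right)} = 172 \left(-154\right) \left(-9\right) = \left(-26488\right) \left(-9\right) = 238392$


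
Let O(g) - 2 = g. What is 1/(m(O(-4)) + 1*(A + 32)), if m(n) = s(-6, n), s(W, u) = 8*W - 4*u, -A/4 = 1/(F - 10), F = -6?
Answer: -4/31 ≈ -0.12903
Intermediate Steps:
O(g) = 2 + g
A = 1/4 (A = -4/(-6 - 10) = -4/(-16) = -4*(-1/16) = 1/4 ≈ 0.25000)
s(W, u) = -4*u + 8*W
m(n) = -48 - 4*n (m(n) = -4*n + 8*(-6) = -4*n - 48 = -48 - 4*n)
1/(m(O(-4)) + 1*(A + 32)) = 1/((-48 - 4*(2 - 4)) + 1*(1/4 + 32)) = 1/((-48 - 4*(-2)) + 1*(129/4)) = 1/((-48 + 8) + 129/4) = 1/(-40 + 129/4) = 1/(-31/4) = -4/31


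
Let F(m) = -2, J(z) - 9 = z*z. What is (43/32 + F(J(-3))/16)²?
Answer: 1521/1024 ≈ 1.4854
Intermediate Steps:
J(z) = 9 + z² (J(z) = 9 + z*z = 9 + z²)
(43/32 + F(J(-3))/16)² = (43/32 - 2/16)² = (43*(1/32) - 2*1/16)² = (43/32 - ⅛)² = (39/32)² = 1521/1024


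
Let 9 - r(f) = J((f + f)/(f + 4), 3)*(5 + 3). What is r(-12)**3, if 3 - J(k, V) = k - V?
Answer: -3375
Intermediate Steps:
J(k, V) = 3 + V - k (J(k, V) = 3 - (k - V) = 3 + (V - k) = 3 + V - k)
r(f) = -39 + 16*f/(4 + f) (r(f) = 9 - (3 + 3 - (f + f)/(f + 4))*(5 + 3) = 9 - (3 + 3 - 2*f/(4 + f))*8 = 9 - (6 - 2*f/(4 + f))*8 = 9 - (48 - 16*f/(4 + f)) = 9 + (-48 + 16*f/(4 + f)) = -39 + 16*f/(4 + f))
r(-12)**3 = ((-156 - 23*(-12))/(4 - 12))**3 = ((-156 + 276)/(-8))**3 = (-1/8*120)**3 = (-15)**3 = -3375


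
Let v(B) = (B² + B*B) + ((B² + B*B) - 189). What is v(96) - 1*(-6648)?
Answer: 43323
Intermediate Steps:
v(B) = -189 + 4*B² (v(B) = (B² + B²) + ((B² + B²) - 189) = 2*B² + (2*B² - 189) = 2*B² + (-189 + 2*B²) = -189 + 4*B²)
v(96) - 1*(-6648) = (-189 + 4*96²) - 1*(-6648) = (-189 + 4*9216) + 6648 = (-189 + 36864) + 6648 = 36675 + 6648 = 43323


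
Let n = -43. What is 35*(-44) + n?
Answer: -1583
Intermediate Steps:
35*(-44) + n = 35*(-44) - 43 = -1540 - 43 = -1583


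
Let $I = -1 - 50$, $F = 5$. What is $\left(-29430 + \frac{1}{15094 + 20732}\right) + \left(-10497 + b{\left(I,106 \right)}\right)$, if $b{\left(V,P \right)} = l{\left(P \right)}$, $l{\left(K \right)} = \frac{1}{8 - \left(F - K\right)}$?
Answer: $- \frac{155916256583}{3905034} \approx -39927.0$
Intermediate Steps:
$l{\left(K \right)} = \frac{1}{3 + K}$ ($l{\left(K \right)} = \frac{1}{8 + \left(K - 5\right)} = \frac{1}{8 + \left(-5 + K\right)} = \frac{1}{3 + K}$)
$I = -51$ ($I = -1 - 50 = -51$)
$b{\left(V,P \right)} = \frac{1}{3 + P}$
$\left(-29430 + \frac{1}{15094 + 20732}\right) + \left(-10497 + b{\left(I,106 \right)}\right) = \left(-29430 + \frac{1}{15094 + 20732}\right) - \left(10497 - \frac{1}{3 + 106}\right) = \left(-29430 + \frac{1}{35826}\right) - \left(10497 - \frac{1}{109}\right) = \left(-29430 + \frac{1}{35826}\right) + \left(-10497 + \frac{1}{109}\right) = - \frac{1054359179}{35826} - \frac{1144172}{109} = - \frac{155916256583}{3905034}$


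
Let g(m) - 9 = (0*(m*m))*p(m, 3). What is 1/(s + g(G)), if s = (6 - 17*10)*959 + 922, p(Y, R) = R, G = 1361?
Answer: -1/156345 ≈ -6.3961e-6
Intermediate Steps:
g(m) = 9 (g(m) = 9 + (0*(m*m))*3 = 9 + (0*m**2)*3 = 9 + 0*3 = 9 + 0 = 9)
s = -156354 (s = (6 - 170)*959 + 922 = -164*959 + 922 = -157276 + 922 = -156354)
1/(s + g(G)) = 1/(-156354 + 9) = 1/(-156345) = -1/156345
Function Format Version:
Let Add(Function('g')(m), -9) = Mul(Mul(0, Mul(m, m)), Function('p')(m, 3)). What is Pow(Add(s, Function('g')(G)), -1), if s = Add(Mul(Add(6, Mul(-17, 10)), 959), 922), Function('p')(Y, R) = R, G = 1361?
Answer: Rational(-1, 156345) ≈ -6.3961e-6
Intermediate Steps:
Function('g')(m) = 9 (Function('g')(m) = Add(9, Mul(Mul(0, Mul(m, m)), 3)) = Add(9, Mul(Mul(0, Pow(m, 2)), 3)) = Add(9, Mul(0, 3)) = Add(9, 0) = 9)
s = -156354 (s = Add(Mul(Add(6, -170), 959), 922) = Add(Mul(-164, 959), 922) = Add(-157276, 922) = -156354)
Pow(Add(s, Function('g')(G)), -1) = Pow(Add(-156354, 9), -1) = Pow(-156345, -1) = Rational(-1, 156345)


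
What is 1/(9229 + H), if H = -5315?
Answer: 1/3914 ≈ 0.00025549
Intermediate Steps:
1/(9229 + H) = 1/(9229 - 5315) = 1/3914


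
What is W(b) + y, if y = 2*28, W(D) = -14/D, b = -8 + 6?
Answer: 63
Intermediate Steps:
b = -2
y = 56
W(b) + y = -14/(-2) + 56 = -14*(-½) + 56 = 7 + 56 = 63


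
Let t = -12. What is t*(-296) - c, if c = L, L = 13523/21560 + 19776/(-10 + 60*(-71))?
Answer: 935342885/263032 ≈ 3556.0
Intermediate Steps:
L = -1053221/263032 (L = 13523*(1/21560) + 19776/(-10 - 4260) = 13523/21560 + 19776/(-4270) = 13523/21560 + 19776*(-1/4270) = 13523/21560 - 9888/2135 = -1053221/263032 ≈ -4.0042)
c = -1053221/263032 ≈ -4.0042
t*(-296) - c = -12*(-296) - 1*(-1053221/263032) = 3552 + 1053221/263032 = 935342885/263032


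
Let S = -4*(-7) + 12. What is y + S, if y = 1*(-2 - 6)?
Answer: 32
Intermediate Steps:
y = -8 (y = 1*(-8) = -8)
S = 40 (S = 28 + 12 = 40)
y + S = -8 + 40 = 32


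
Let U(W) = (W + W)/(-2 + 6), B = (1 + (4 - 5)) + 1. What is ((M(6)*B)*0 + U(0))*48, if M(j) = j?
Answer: 0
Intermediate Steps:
B = 1 (B = (1 - 1) + 1 = 0 + 1 = 1)
U(W) = W/2 (U(W) = (2*W)/4 = (2*W)*(1/4) = W/2)
((M(6)*B)*0 + U(0))*48 = ((6*1)*0 + (1/2)*0)*48 = (6*0 + 0)*48 = (0 + 0)*48 = 0*48 = 0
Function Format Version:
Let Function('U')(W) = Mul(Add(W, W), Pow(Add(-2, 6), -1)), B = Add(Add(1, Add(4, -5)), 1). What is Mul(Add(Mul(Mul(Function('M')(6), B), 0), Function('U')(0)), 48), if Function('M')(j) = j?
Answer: 0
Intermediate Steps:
B = 1 (B = Add(Add(1, -1), 1) = Add(0, 1) = 1)
Function('U')(W) = Mul(Rational(1, 2), W) (Function('U')(W) = Mul(Mul(2, W), Pow(4, -1)) = Mul(Mul(2, W), Rational(1, 4)) = Mul(Rational(1, 2), W))
Mul(Add(Mul(Mul(Function('M')(6), B), 0), Function('U')(0)), 48) = Mul(Add(Mul(Mul(6, 1), 0), Mul(Rational(1, 2), 0)), 48) = Mul(Add(Mul(6, 0), 0), 48) = Mul(Add(0, 0), 48) = Mul(0, 48) = 0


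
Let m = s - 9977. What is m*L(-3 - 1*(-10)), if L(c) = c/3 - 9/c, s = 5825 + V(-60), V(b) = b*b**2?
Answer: -1614448/7 ≈ -2.3064e+5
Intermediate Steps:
V(b) = b**3
s = -210175 (s = 5825 + (-60)**3 = 5825 - 216000 = -210175)
L(c) = -9/c + c/3 (L(c) = c*(1/3) - 9/c = c/3 - 9/c = -9/c + c/3)
m = -220152 (m = -210175 - 9977 = -220152)
m*L(-3 - 1*(-10)) = -220152*(-9/(-3 - 1*(-10)) + (-3 - 1*(-10))/3) = -220152*(-9/(-3 + 10) + (-3 + 10)/3) = -220152*(-9/7 + (1/3)*7) = -220152*(-9*1/7 + 7/3) = -220152*(-9/7 + 7/3) = -220152*22/21 = -1614448/7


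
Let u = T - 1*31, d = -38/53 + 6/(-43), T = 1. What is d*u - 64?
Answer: -87296/2279 ≈ -38.305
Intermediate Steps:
d = -1952/2279 (d = -38*1/53 + 6*(-1/43) = -38/53 - 6/43 = -1952/2279 ≈ -0.85652)
u = -30 (u = 1 - 1*31 = 1 - 31 = -30)
d*u - 64 = -1952/2279*(-30) - 64 = 58560/2279 - 64 = -87296/2279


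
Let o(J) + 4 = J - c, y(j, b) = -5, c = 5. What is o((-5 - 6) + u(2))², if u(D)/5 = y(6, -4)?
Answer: 2025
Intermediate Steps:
u(D) = -25 (u(D) = 5*(-5) = -25)
o(J) = -9 + J (o(J) = -4 + (J - 1*5) = -4 + (J - 5) = -4 + (-5 + J) = -9 + J)
o((-5 - 6) + u(2))² = (-9 + ((-5 - 6) - 25))² = (-9 + (-11 - 25))² = (-9 - 36)² = (-45)² = 2025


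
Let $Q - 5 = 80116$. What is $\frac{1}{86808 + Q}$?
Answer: $\frac{1}{166929} \approx 5.9906 \cdot 10^{-6}$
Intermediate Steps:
$Q = 80121$ ($Q = 5 + 80116 = 80121$)
$\frac{1}{86808 + Q} = \frac{1}{86808 + 80121} = \frac{1}{166929}$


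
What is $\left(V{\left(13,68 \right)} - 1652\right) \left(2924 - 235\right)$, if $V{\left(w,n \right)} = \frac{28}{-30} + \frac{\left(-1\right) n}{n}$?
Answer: $- \frac{66711401}{15} \approx -4.4474 \cdot 10^{6}$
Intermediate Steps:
$V{\left(w,n \right)} = - \frac{29}{15}$ ($V{\left(w,n \right)} = 28 \left(- \frac{1}{30}\right) - 1 = - \frac{14}{15} - 1 = - \frac{29}{15}$)
$\left(V{\left(13,68 \right)} - 1652\right) \left(2924 - 235\right) = \left(- \frac{29}{15} - 1652\right) \left(2924 - 235\right) = \left(- \frac{24809}{15}\right) 2689 = - \frac{66711401}{15}$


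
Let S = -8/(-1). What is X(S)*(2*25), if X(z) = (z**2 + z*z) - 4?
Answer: 6200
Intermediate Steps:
S = 8 (S = -8*(-1) = 8)
X(z) = -4 + 2*z**2 (X(z) = (z**2 + z**2) - 4 = 2*z**2 - 4 = -4 + 2*z**2)
X(S)*(2*25) = (-4 + 2*8**2)*(2*25) = (-4 + 2*64)*50 = (-4 + 128)*50 = 124*50 = 6200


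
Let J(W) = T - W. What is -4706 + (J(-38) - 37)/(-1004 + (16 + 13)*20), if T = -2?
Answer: -1995343/424 ≈ -4706.0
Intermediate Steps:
J(W) = -2 - W
-4706 + (J(-38) - 37)/(-1004 + (16 + 13)*20) = -4706 + ((-2 - 1*(-38)) - 37)/(-1004 + (16 + 13)*20) = -4706 + ((-2 + 38) - 37)/(-1004 + 29*20) = -4706 + (36 - 37)/(-1004 + 580) = -4706 - 1/(-424) = -4706 - 1*(-1/424) = -4706 + 1/424 = -1995343/424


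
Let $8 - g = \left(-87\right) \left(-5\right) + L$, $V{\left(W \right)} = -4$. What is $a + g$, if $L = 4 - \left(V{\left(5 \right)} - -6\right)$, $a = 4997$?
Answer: $4568$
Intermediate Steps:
$L = 2$ ($L = 4 - \left(-4 - -6\right) = 4 - \left(-4 + 6\right) = 4 - 2 = 2$)
$g = -429$ ($g = 8 - \left(\left(-87\right) \left(-5\right) + 2\right) = 8 - \left(435 + 2\right) = 8 - 437 = -429$)
$a + g = 4997 - 429 = 4568$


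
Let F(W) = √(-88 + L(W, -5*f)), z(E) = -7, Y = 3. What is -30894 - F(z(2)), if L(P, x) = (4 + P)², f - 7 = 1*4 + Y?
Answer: -30894 - I*√79 ≈ -30894.0 - 8.8882*I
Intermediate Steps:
f = 14 (f = 7 + (1*4 + 3) = 7 + (4 + 3) = 7 + 7 = 14)
F(W) = √(-88 + (4 + W)²)
-30894 - F(z(2)) = -30894 - √(-88 + (4 - 7)²) = -30894 - √(-88 + (-3)²) = -30894 - √(-88 + 9) = -30894 - √(-79) = -30894 - I*√79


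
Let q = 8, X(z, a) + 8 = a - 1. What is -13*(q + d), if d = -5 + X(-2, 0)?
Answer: 78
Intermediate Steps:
X(z, a) = -9 + a (X(z, a) = -8 + (a - 1) = -8 + (-1 + a) = -9 + a)
d = -14 (d = -5 + (-9 + 0) = -5 - 9 = -14)
-13*(q + d) = -13*(8 - 14) = -13*(-6) = 78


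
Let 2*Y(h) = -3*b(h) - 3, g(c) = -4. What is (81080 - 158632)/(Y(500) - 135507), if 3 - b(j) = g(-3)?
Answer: 77552/135519 ≈ 0.57226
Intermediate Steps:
b(j) = 7 (b(j) = 3 - 1*(-4) = 3 + 4 = 7)
Y(h) = -12 (Y(h) = (-3*7 - 3)/2 = (-21 - 3)/2 = (1/2)*(-24) = -12)
(81080 - 158632)/(Y(500) - 135507) = (81080 - 158632)/(-12 - 135507) = -77552/(-135519) = -77552*(-1/135519) = 77552/135519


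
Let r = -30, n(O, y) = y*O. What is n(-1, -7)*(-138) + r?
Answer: -996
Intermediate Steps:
n(O, y) = O*y
n(-1, -7)*(-138) + r = -1*(-7)*(-138) - 30 = 7*(-138) - 30 = -966 - 30 = -996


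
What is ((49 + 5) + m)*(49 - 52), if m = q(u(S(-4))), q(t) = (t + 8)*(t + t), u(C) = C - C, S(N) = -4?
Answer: -162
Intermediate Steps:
u(C) = 0
q(t) = 2*t*(8 + t) (q(t) = (8 + t)*(2*t) = 2*t*(8 + t))
m = 0 (m = 2*0*(8 + 0) = 2*0*8 = 0)
((49 + 5) + m)*(49 - 52) = ((49 + 5) + 0)*(49 - 52) = (54 + 0)*(-3) = 54*(-3) = -162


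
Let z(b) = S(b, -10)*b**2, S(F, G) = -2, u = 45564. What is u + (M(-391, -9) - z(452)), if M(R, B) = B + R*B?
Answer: 457682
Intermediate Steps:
z(b) = -2*b**2
M(R, B) = B + B*R
u + (M(-391, -9) - z(452)) = 45564 + (-9*(1 - 391) - (-2)*452**2) = 45564 + (-9*(-390) - (-2)*204304) = 45564 + (3510 - 1*(-408608)) = 45564 + (3510 + 408608) = 45564 + 412118 = 457682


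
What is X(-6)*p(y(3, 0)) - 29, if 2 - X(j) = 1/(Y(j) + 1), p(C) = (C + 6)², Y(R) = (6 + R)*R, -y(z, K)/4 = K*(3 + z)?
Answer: 7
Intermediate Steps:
y(z, K) = -4*K*(3 + z)
Y(R) = R*(6 + R)
p(C) = (6 + C)²
X(j) = 2 - 1/(1 + j*(6 + j)) (X(j) = 2 - 1/(j*(6 + j) + 1) = 2 - 1/(1 + j*(6 + j)))
X(-6)*p(y(3, 0)) - 29 = ((1 + 2*(-6)*(6 - 6))/(1 - 6*(6 - 6)))*(6 - 4*0*(3 + 3))² - 29 = ((1 + 2*(-6)*0)/(1 - 6*0))*(6 - 4*0*6)² - 29 = ((1 + 0)/(1 + 0))*(6 + 0)² - 29 = (1/1)*6² - 29 = (1*1)*36 - 29 = 1*36 - 29 = 36 - 29 = 7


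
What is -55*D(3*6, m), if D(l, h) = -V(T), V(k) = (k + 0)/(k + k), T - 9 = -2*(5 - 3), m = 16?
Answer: 55/2 ≈ 27.500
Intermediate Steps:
T = 5 (T = 9 - 2*(5 - 3) = 9 - 2*2 = 9 - 4 = 5)
V(k) = ½ (V(k) = k/((2*k)) = k*(1/(2*k)) = ½)
D(l, h) = -½ (D(l, h) = -1*½ = -½)
-55*D(3*6, m) = -55*(-½) = 55/2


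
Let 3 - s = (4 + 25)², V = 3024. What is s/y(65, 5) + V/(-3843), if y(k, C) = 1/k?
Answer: -3322718/61 ≈ -54471.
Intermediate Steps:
s = -838 (s = 3 - (4 + 25)² = 3 - 1*29² = 3 - 1*841 = 3 - 841 = -838)
s/y(65, 5) + V/(-3843) = -838/(1/65) + 3024/(-3843) = -838/1/65 + 3024*(-1/3843) = -838*65 - 48/61 = -54470 - 48/61 = -3322718/61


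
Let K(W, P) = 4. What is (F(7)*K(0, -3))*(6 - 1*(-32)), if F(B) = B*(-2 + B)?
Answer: 5320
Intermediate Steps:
(F(7)*K(0, -3))*(6 - 1*(-32)) = ((7*(-2 + 7))*4)*(6 - 1*(-32)) = ((7*5)*4)*(6 + 32) = (35*4)*38 = 140*38 = 5320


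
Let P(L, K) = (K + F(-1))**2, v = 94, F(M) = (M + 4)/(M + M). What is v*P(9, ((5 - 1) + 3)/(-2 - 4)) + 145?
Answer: 7321/9 ≈ 813.44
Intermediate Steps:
F(M) = (4 + M)/(2*M) (F(M) = (4 + M)/((2*M)) = (4 + M)*(1/(2*M)) = (4 + M)/(2*M))
P(L, K) = (-3/2 + K)**2 (P(L, K) = (K + (1/2)*(4 - 1)/(-1))**2 = (K + (1/2)*(-1)*3)**2 = (K - 3/2)**2 = (-3/2 + K)**2)
v*P(9, ((5 - 1) + 3)/(-2 - 4)) + 145 = 94*((-3 + 2*(((5 - 1) + 3)/(-2 - 4)))**2/4) + 145 = 94*((-3 + 2*((4 + 3)/(-6)))**2/4) + 145 = 94*((-3 + 2*(7*(-1/6)))**2/4) + 145 = 94*((-3 + 2*(-7/6))**2/4) + 145 = 94*((-3 - 7/3)**2/4) + 145 = 94*((-16/3)**2/4) + 145 = 94*((1/4)*(256/9)) + 145 = 94*(64/9) + 145 = 6016/9 + 145 = 7321/9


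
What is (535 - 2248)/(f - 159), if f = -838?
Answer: 1713/997 ≈ 1.7182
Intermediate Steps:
(535 - 2248)/(f - 159) = (535 - 2248)/(-838 - 159) = -1713/(-997) = -1713*(-1/997) = 1713/997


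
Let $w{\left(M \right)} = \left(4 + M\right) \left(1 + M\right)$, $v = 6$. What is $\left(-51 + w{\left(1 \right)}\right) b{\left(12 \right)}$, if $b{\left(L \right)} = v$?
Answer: $-246$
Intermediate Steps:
$b{\left(L \right)} = 6$
$w{\left(M \right)} = \left(1 + M\right) \left(4 + M\right)$
$\left(-51 + w{\left(1 \right)}\right) b{\left(12 \right)} = \left(-51 + \left(4 + 1^{2} + 5 \cdot 1\right)\right) 6 = \left(-51 + \left(4 + 1 + 5\right)\right) 6 = \left(-51 + 10\right) 6 = \left(-41\right) 6 = -246$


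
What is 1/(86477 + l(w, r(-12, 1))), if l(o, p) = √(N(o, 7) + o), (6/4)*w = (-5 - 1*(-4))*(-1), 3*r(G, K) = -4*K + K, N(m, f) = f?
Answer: 259431/22434814564 - √69/22434814564 ≈ 1.1563e-5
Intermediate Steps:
r(G, K) = -K (r(G, K) = (-4*K + K)/3 = (-3*K)/3 = -K)
w = ⅔ (w = 2*((-5 - 1*(-4))*(-1))/3 = 2*((-5 + 4)*(-1))/3 = 2*(-1*(-1))/3 = (⅔)*1 = ⅔ ≈ 0.66667)
l(o, p) = √(7 + o)
1/(86477 + l(w, r(-12, 1))) = 1/(86477 + √(7 + ⅔)) = 1/(86477 + √(23/3)) = 1/(86477 + √69/3)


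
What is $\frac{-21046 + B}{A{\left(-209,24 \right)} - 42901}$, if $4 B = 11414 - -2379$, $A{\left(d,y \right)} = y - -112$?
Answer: $\frac{70391}{171060} \approx 0.4115$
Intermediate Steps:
$A{\left(d,y \right)} = 112 + y$ ($A{\left(d,y \right)} = y + 112 = 112 + y$)
$B = \frac{13793}{4}$ ($B = \frac{11414 - -2379}{4} = \frac{11414 + 2379}{4} = \frac{1}{4} \cdot 13793 = \frac{13793}{4} \approx 3448.3$)
$\frac{-21046 + B}{A{\left(-209,24 \right)} - 42901} = \frac{-21046 + \frac{13793}{4}}{\left(112 + 24\right) - 42901} = - \frac{70391}{4 \left(136 - 42901\right)} = - \frac{70391}{4 \left(-42765\right)} = \left(- \frac{70391}{4}\right) \left(- \frac{1}{42765}\right) = \frac{70391}{171060}$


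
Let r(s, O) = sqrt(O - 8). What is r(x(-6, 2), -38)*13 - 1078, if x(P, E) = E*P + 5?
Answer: -1078 + 13*I*sqrt(46) ≈ -1078.0 + 88.17*I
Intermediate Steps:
x(P, E) = 5 + E*P
r(s, O) = sqrt(-8 + O)
r(x(-6, 2), -38)*13 - 1078 = sqrt(-8 - 38)*13 - 1078 = sqrt(-46)*13 - 1078 = (I*sqrt(46))*13 - 1078 = 13*I*sqrt(46) - 1078 = -1078 + 13*I*sqrt(46)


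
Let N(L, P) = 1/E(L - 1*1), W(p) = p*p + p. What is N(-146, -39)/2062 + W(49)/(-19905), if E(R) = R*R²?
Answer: -1069831770907/8691837295302 ≈ -0.12308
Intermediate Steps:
E(R) = R³
W(p) = p + p² (W(p) = p² + p = p + p²)
N(L, P) = (-1 + L)⁻³ (N(L, P) = 1/((L - 1*1)³) = 1/((L - 1)³) = 1/((-1 + L)³) = (-1 + L)⁻³)
N(-146, -39)/2062 + W(49)/(-19905) = 1/((-1 - 146)³*2062) + (49*(1 + 49))/(-19905) = (1/2062)/(-147)³ + (49*50)*(-1/19905) = -1/3176523*1/2062 + 2450*(-1/19905) = -1/6549990426 - 490/3981 = -1069831770907/8691837295302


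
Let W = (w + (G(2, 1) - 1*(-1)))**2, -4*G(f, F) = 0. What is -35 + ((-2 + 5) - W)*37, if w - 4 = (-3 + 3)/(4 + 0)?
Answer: -849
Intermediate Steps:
G(f, F) = 0 (G(f, F) = -1/4*0 = 0)
w = 4 (w = 4 + (-3 + 3)/(4 + 0) = 4 + 0/4 = 4 + 0*(1/4) = 4 + 0 = 4)
W = 25 (W = (4 + (0 - 1*(-1)))**2 = (4 + (0 + 1))**2 = (4 + 1)**2 = 5**2 = 25)
-35 + ((-2 + 5) - W)*37 = -35 + ((-2 + 5) - 1*25)*37 = -35 + (3 - 25)*37 = -35 - 22*37 = -35 - 814 = -849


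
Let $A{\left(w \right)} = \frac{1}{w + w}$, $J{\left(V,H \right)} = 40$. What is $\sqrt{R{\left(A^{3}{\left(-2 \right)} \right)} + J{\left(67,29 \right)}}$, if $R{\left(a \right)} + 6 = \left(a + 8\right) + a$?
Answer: $\frac{\sqrt{2686}}{8} \approx 6.4783$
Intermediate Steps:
$A{\left(w \right)} = \frac{1}{2 w}$
$R{\left(a \right)} = 2 + 2 a$ ($R{\left(a \right)} = -6 + \left(\left(a + 8\right) + a\right) = -6 + \left(\left(8 + a\right) + a\right) = -6 + \left(8 + 2 a\right) = 2 + 2 a$)
$\sqrt{R{\left(A^{3}{\left(-2 \right)} \right)} + J{\left(67,29 \right)}} = \sqrt{\left(2 + 2 \left(\frac{1}{2 \left(-2\right)}\right)^{3}\right) + 40} = \sqrt{\left(2 + 2 \left(\frac{1}{2} \left(- \frac{1}{2}\right)\right)^{3}\right) + 40} = \sqrt{\left(2 + 2 \left(- \frac{1}{4}\right)^{3}\right) + 40} = \sqrt{\left(2 + 2 \left(- \frac{1}{64}\right)\right) + 40} = \sqrt{\left(2 - \frac{1}{32}\right) + 40} = \sqrt{\frac{63}{32} + 40} = \sqrt{\frac{1343}{32}} = \frac{\sqrt{2686}}{8}$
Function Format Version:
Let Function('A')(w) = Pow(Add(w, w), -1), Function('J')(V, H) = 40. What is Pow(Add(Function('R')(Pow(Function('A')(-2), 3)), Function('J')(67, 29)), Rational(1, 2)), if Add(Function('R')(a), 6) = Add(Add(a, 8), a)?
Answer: Mul(Rational(1, 8), Pow(2686, Rational(1, 2))) ≈ 6.4783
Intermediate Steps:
Function('A')(w) = Mul(Rational(1, 2), Pow(w, -1)) (Function('A')(w) = Pow(Mul(2, w), -1) = Mul(Rational(1, 2), Pow(w, -1)))
Function('R')(a) = Add(2, Mul(2, a)) (Function('R')(a) = Add(-6, Add(Add(a, 8), a)) = Add(-6, Add(Add(8, a), a)) = Add(-6, Add(8, Mul(2, a))) = Add(2, Mul(2, a)))
Pow(Add(Function('R')(Pow(Function('A')(-2), 3)), Function('J')(67, 29)), Rational(1, 2)) = Pow(Add(Add(2, Mul(2, Pow(Mul(Rational(1, 2), Pow(-2, -1)), 3))), 40), Rational(1, 2)) = Pow(Add(Add(2, Mul(2, Pow(Mul(Rational(1, 2), Rational(-1, 2)), 3))), 40), Rational(1, 2)) = Pow(Add(Add(2, Mul(2, Pow(Rational(-1, 4), 3))), 40), Rational(1, 2)) = Pow(Add(Add(2, Mul(2, Rational(-1, 64))), 40), Rational(1, 2)) = Pow(Add(Add(2, Rational(-1, 32)), 40), Rational(1, 2)) = Pow(Add(Rational(63, 32), 40), Rational(1, 2)) = Pow(Rational(1343, 32), Rational(1, 2)) = Mul(Rational(1, 8), Pow(2686, Rational(1, 2)))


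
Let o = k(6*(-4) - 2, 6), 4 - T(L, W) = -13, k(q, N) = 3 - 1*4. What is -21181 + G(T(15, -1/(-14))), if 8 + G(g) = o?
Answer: -21190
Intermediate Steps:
k(q, N) = -1 (k(q, N) = 3 - 4 = -1)
T(L, W) = 17 (T(L, W) = 4 - 1*(-13) = 4 + 13 = 17)
o = -1
G(g) = -9 (G(g) = -8 - 1 = -9)
-21181 + G(T(15, -1/(-14))) = -21181 - 9 = -21190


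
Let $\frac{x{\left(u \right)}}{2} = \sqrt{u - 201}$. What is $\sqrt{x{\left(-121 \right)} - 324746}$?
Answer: $\sqrt{-324746 + 2 i \sqrt{322}} \approx 0.031 + 569.87 i$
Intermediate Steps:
$x{\left(u \right)} = 2 \sqrt{-201 + u}$ ($x{\left(u \right)} = 2 \sqrt{u - 201} = 2 \sqrt{-201 + u}$)
$\sqrt{x{\left(-121 \right)} - 324746} = \sqrt{2 \sqrt{-201 - 121} - 324746} = \sqrt{2 \sqrt{-322} - 324746} = \sqrt{2 i \sqrt{322} - 324746} = \sqrt{-324746 + 2 i \sqrt{322}}$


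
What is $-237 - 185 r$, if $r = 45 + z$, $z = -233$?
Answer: $34543$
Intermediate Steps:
$r = -188$ ($r = 45 - 233 = -188$)
$-237 - 185 r = -237 - -34780 = -237 + 34780 = 34543$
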